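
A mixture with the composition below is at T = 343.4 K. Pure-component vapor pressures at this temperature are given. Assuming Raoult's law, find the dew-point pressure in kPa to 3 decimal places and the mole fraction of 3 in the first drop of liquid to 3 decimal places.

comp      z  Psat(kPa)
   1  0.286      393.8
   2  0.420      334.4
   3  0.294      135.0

At the dew point ψ → 1, so Σzᵢ/Kᵢ = 1 with Kᵢ = Pᵢˢᵃᵗ/P ⇒ 1/P = Σzᵢ/Pᵢˢᵃᵗ.
1/P = 0.286/393.8 + 0.420/334.4 + 0.294/135.0 = 0.004160 ⇒ P = 240.384 kPa
xᵢ = zᵢP/Pᵢˢᵃᵗ ⇒ x_3 = 0.294·240.384/135.0 = 0.524

Pdew = 240.384 kPa, x_3 = 0.524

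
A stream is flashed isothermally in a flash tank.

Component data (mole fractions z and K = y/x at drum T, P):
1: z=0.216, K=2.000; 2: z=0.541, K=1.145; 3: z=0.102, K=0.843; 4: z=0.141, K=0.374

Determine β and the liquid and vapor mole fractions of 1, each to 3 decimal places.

β = 0.784, x_1 = 0.121, y_1 = 0.242

Let β = V/F and solve Σ zᵢ(Kᵢ−1)/(1+β(Kᵢ−1)) = 0.
g(0) = ΣzᵢKᵢ − 1 = 0.190 and g(1) = 1 − Σzᵢ/Kᵢ = -0.078, so a root lies in (0, 1).
Newton–Raphson from β = 0.32:
  β = 0.320: g = 0.1114, g' = -0.224 → β = 0.818
  β = 0.818: g = -0.0104, g' = -0.310 → β = 0.785
  β = 0.785: g = -0.0003, g' = -0.294 → β = 0.784
Converged at β = 0.784.
Compositions from xᵢ = zᵢ/(1+β(Kᵢ−1)), yᵢ = Kᵢxᵢ:
  1: x = 0.121, y = 0.242
  2: x = 0.486, y = 0.556
  3: x = 0.116, y = 0.098
  4: x = 0.277, y = 0.104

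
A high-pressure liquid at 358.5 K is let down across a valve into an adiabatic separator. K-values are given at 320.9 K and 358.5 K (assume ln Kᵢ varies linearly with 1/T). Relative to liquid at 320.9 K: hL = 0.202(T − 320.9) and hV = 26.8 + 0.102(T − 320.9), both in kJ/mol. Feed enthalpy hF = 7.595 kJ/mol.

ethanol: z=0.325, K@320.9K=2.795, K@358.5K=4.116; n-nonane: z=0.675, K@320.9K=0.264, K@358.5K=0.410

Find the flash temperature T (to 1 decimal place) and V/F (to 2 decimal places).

T = 335.7 K, V/F = 0.18

Adiabatic flash: solve Rachford–Rice at each trial T, then check hF = ψ·hV(T) + (1−ψ)·hL(T).
  T = 320.9 K: K = (2.795, 0.264), RR gives ψ = 0.066, H_out = 1.756 kJ/mol
  T = 358.5 K: K = (4.116, 0.410), RR gives ψ = 0.334, H_out = 15.296 kJ/mol
  T = 339.7 K: K = (3.428, 0.333), RR gives ψ = 0.209, H_out = 9.014 kJ/mol
  T = 330.3 K: K = (3.105, 0.297), RR gives ψ = 0.142, H_out = 5.568 kJ/mol
  T = 335.0 K: K = (3.265, 0.315), RR gives ψ = 0.176, H_out = 7.327 kJ/mol
  T = 337.4 K: K = (3.348, 0.324), RR gives ψ = 0.193, H_out = 8.196 kJ/mol
Linear interpolation between T = 335.0 (H_out = 7.327) and T = 337.4 (H_out = 8.196) on hF = 7.595 gives T ≈ 335.7 K, at which ψ = 0.18.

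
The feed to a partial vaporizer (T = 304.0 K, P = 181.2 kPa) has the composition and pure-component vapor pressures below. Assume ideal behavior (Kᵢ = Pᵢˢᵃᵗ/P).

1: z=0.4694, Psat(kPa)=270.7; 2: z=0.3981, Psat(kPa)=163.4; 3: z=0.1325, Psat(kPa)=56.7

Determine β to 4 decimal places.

β = 0.5270

Raoult's law: Kᵢ = Pᵢˢᵃᵗ/P = Pᵢˢᵃᵗ/181.2.
  K_1 = 270.7/181.2 = 1.493929, K_2 = 163.4/181.2 = 0.901766, K_3 = 56.7/181.2 = 0.312914
Rachford–Rice: g(β) = Σ zᵢ(Kᵢ−1)/(1+β(Kᵢ−1)) = 0.
Check two-phase: ΣzᵢKᵢ = 1.1017 > 1 and Σzᵢ/Kᵢ = 1.1791 > 1, so g(0) = 0.1017 > 0 and g(1) = -0.1791 < 0.
Iterate (Newton) starting at β = 0.5:
  β = 0.5000: g = 0.00612, g' = -0.2231 → β = 0.5274
  β = 0.5274: g = -0.00010, g' = -0.2302 → β = 0.5270
Converged at β = 0.5270.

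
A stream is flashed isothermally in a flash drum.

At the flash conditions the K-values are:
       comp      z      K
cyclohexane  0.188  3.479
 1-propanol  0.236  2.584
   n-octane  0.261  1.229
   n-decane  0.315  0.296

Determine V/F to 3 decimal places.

V/F = 0.657

Material balance + equilibrium reduce to Σ zᵢ(Kᵢ−1)/(1+V/F(Kᵢ−1)) = 0.
g(0) = ΣzᵢKᵢ − 1 = 0.678 and g(1) = 1 − Σzᵢ/Kᵢ = -0.422, so a root lies in (0, 1).
Newton–Raphson from V/F = 0.44:
  V/F = 0.440: g = 0.1762, g' = -0.809 → V/F = 0.658
  V/F = 0.658: g = -0.0009, g' = -0.861 → V/F = 0.657
Converged at V/F = 0.657.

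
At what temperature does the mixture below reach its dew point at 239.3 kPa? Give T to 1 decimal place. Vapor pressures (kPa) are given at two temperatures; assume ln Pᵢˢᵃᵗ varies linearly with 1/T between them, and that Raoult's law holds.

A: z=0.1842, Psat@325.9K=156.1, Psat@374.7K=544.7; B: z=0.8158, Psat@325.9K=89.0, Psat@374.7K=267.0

Dew-point temperature: Σzᵢ·P/Pᵢˢᵃᵗ(T) = 1. Interpolate ln Pᵢˢᵃᵗ = aᵢ + bᵢ/T.
  T = 325.9 K: ΣzᵢP/Pᵢˢᵃᵗ = 2.4759
  T = 374.7 K: ΣzᵢP/Pᵢˢᵃᵗ = 0.8121
  T = 350.3 K: ΣzᵢP/Pᵢˢᵃᵗ = 1.3636
  T = 362.5 K: ΣzᵢP/Pᵢˢᵃᵗ = 1.0431
  T = 368.6 K: ΣzᵢP/Pᵢˢᵃᵗ = 0.9185
  T = 365.6 K: ΣzᵢP/Pᵢˢᵃᵗ = 0.9773
  T = 364.1 K: ΣzᵢP/Pᵢˢᵃᵗ = 1.0085
Interpolating between 364.1 K and 365.6 K gives T ≈ 364.5 K.

T = 364.5 K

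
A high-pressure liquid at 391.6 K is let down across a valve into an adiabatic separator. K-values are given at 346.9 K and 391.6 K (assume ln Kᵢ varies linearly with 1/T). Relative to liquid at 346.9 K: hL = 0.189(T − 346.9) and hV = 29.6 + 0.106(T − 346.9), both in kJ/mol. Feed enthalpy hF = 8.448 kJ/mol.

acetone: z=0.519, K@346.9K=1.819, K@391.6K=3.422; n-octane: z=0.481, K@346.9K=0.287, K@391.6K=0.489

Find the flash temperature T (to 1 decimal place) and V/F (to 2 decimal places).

T = 352.1 K, V/F = 0.26

Adiabatic flash: solve Rachford–Rice at each trial T, then check hF = ψ·hV(T) + (1−ψ)·hL(T).
  T = 346.9 K: K = (1.819, 0.287), RR gives ψ = 0.141, H_out = 4.162 kJ/mol
  T = 391.6 K: K = (3.422, 0.489), RR gives ψ = 0.817, H_out = 29.602 kJ/mol
  T = 369.2 K: K = (2.541, 0.380), RR gives ψ = 0.526, H_out = 18.802 kJ/mol
  T = 358.0 K: K = (2.160, 0.332), RR gives ψ = 0.362, H_out = 12.474 kJ/mol
  T = 352.4 K: K = (1.983, 0.309), RR gives ψ = 0.262, H_out = 8.661 kJ/mol
  T = 349.6 K: K = (1.898, 0.298), RR gives ψ = 0.203, H_out = 6.487 kJ/mol
  T = 351.0 K: K = (1.941, 0.303), RR gives ψ = 0.233, H_out = 7.601 kJ/mol
Linear interpolation between T = 351.0 (H_out = 7.601) and T = 352.4 (H_out = 8.661) on hF = 8.448 gives T ≈ 352.1 K, at which ψ = 0.26.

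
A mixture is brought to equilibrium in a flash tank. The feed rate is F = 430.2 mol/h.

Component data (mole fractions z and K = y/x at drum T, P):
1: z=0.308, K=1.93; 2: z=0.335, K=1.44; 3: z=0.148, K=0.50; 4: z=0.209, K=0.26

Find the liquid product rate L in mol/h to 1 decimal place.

L = 238.7 mol/h

Rachford–Rice: g(V/F) = Σ zᵢ(Kᵢ−1)/(1+V/F(Kᵢ−1)) = 0.
g(0) = ΣzᵢKᵢ − 1 = 0.205 and g(1) = 1 − Σzᵢ/Kᵢ = -0.492, so a root lies in (0, 1).
Newton iteration, V/F⁰ = 0.5:
  V/F = 0.500: g = -0.0278, g' = -0.522 → V/F = 0.447
  V/F = 0.447: g = -0.0007, g' = -0.495 → V/F = 0.445
Converged at V/F = 0.445.
Then V = V/F·F = 0.4452·430.2 = 191.5 mol/h and L = F − V = 238.7 mol/h.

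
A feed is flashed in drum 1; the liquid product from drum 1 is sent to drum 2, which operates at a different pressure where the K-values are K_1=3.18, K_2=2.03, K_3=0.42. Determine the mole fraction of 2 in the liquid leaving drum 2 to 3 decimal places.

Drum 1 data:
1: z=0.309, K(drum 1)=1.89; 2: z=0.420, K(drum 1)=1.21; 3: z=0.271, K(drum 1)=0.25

Drum 1:
Material balance + equilibrium reduce to Σ zᵢ(Kᵢ−1)/(1+ψ₁(Kᵢ−1)) = 0.
g(0) = ΣzᵢKᵢ − 1 = 0.160 and g(1) = 1 − Σzᵢ/Kᵢ = -0.595, so a root lies in (0, 1).
Newton–Raphson from ψ₁ = 0.5:
  ψ₁ = 0.500: g = -0.0551, g' = -0.523 → ψ₁ = 0.395
  ψ₁ = 0.395: g = -0.0037, g' = -0.457 → ψ₁ = 0.386
Converged at ψ₁ = 0.386.
Drum-1 compositions:
  1: x = 0.230, y = 0.435
  2: x = 0.388, y = 0.470
  3: x = 0.382, y = 0.095
Drum-2 feed = drum-1 liquid: z₂ = (0.2299, 0.3885, 0.3816).
Drum 2:
Newton iteration, ψ₂⁰ = 0.55:
  ψ₂ = 0.550: g = 0.1583, g' = -0.671 → ψ₂ = 0.786
  ψ₂ = 0.786: g = -0.0010, g' = -0.708 → ψ₂ = 0.785
Converged at ψ₂ = 0.785.
  1: x = 0.085, y = 0.270
  2: x = 0.215, y = 0.436
  3: x = 0.700, y = 0.294

x_2 (drum 2) = 0.215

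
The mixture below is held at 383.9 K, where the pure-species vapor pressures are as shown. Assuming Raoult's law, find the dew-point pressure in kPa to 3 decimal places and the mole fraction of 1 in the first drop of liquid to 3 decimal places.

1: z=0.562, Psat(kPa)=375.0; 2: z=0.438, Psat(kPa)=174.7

At the dew point ψ → 1, so Σzᵢ/Kᵢ = 1 with Kᵢ = Pᵢˢᵃᵗ/P ⇒ 1/P = Σzᵢ/Pᵢˢᵃᵗ.
1/P = 0.562/375.0 + 0.438/174.7 = 0.004006 ⇒ P = 249.637 kPa
xᵢ = zᵢP/Pᵢˢᵃᵗ ⇒ x_1 = 0.562·249.637/375.0 = 0.374

Pdew = 249.637 kPa, x_1 = 0.374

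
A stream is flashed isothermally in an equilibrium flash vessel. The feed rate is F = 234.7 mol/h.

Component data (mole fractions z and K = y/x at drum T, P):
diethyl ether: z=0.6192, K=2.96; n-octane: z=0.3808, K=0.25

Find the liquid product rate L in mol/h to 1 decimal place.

Rachford–Rice: g(V/F) = Σ zᵢ(Kᵢ−1)/(1+V/F(Kᵢ−1)) = 0.
g(0) = ΣzᵢKᵢ − 1 = 0.9280 and g(1) = 1 − Σzᵢ/Kᵢ = -0.7324, so a root lies in (0, 1).
Binary case is linear: z₁(K₁−1)(1+V/F(K₂−1)) + z₂(K₂−1)(1+V/F(K₁−1)) = 0
⇒ V/F = [z₁(K₁−1)+z₂(K₂−1)] / [−(K₁−1)(K₂−1)] = 0.92803/1.47000 = 0.6313
Then V = V/F·F = 0.6313·234.7 = 148.2 mol/h and L = F − V = 86.5 mol/h.

L = 86.5 mol/h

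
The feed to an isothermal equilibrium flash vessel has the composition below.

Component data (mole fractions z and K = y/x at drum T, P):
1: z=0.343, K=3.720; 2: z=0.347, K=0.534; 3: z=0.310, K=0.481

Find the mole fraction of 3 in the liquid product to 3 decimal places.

Let β = V/F and solve Σ zᵢ(Kᵢ−1)/(1+β(Kᵢ−1)) = 0.
Feasibility: ΣzᵢKᵢ = 1.610, Σzᵢ/Kᵢ = 1.387 — both > 1, two phases present.
Newton–Raphson from β = 0.32:
  β = 0.320: g = 0.1158, g' = -0.950 → β = 0.442
  β = 0.442: g = 0.0112, g' = -0.783 → β = 0.456
Converged at β = 0.456.
Compositions from xᵢ = zᵢ/(1+β(Kᵢ−1)), yᵢ = Kᵢxᵢ:
  1: x = 0.153, y = 0.569
  2: x = 0.441, y = 0.235
  3: x = 0.406, y = 0.195

x_3 = 0.406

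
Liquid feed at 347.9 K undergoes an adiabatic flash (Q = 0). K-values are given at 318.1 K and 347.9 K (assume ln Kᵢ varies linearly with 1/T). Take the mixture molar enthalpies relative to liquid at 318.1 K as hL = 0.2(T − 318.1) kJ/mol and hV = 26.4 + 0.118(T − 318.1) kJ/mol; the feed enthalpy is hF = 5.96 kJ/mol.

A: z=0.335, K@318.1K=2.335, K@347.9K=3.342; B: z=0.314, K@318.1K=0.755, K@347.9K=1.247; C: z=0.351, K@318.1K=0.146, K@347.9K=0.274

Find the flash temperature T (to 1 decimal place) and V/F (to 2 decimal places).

Adiabatic flash: solve Rachford–Rice at each trial T, then check hF = ψ·hV(T) + (1−ψ)·hL(T).
  T = 318.1 K: K = (2.335, 0.755, 0.146), RR gives ψ = 0.085, H_out = 2.240 kJ/mol
  T = 347.9 K: K = (3.342, 1.247, 0.274), RR gives ψ = 0.535, H_out = 18.779 kJ/mol
  T = 333.0 K: K = (2.816, 0.981, 0.203), RR gives ψ = 0.324, H_out = 11.133 kJ/mol
  T = 325.6 K: K = (2.571, 0.864, 0.173), RR gives ψ = 0.211, H_out = 6.932 kJ/mol
  T = 321.9 K: K = (2.453, 0.809, 0.159), RR gives ψ = 0.150, H_out = 4.683 kJ/mol
  T = 323.8 K: K = (2.514, 0.837, 0.166), RR gives ψ = 0.182, H_out = 5.852 kJ/mol
Linear interpolation between T = 323.8 (H_out = 5.852) and T = 325.6 (H_out = 6.932) on hF = 5.96 gives T ≈ 324.0 K, at which ψ = 0.18.

T = 324.0 K, V/F = 0.18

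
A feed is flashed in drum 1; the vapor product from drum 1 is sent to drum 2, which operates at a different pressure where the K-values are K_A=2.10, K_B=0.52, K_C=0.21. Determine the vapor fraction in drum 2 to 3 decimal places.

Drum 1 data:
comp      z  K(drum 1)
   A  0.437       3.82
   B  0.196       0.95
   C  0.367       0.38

V/F (drum 2) = 0.438

Drum 1:
Let ψ₁ = V/F and solve Σ zᵢ(Kᵢ−1)/(1+ψ₁(Kᵢ−1)) = 0.
Feasibility: ΣzᵢKᵢ = 1.995, Σzᵢ/Kᵢ = 1.287 — both > 1, two phases present.
Newton–Raphson from ψ₁ = 0.5:
  ψ₁ = 0.500: g = 0.1715, g' = -0.895 → ψ₁ = 0.692
  ψ₁ = 0.692: g = 0.0092, g' = -0.832 → ψ₁ = 0.703
Converged at ψ₁ = 0.703.
Drum-1 compositions:
  A: x = 0.147, y = 0.560
  B: x = 0.203, y = 0.193
  C: x = 0.650, y = 0.247
Drum-2 feed = drum-1 vapor: z₂ = (0.5599, 0.1930, 0.2471).
Drum 2:
Newton–Raphson from ψ₂ = 0.5:
  ψ₂ = 0.500: g = -0.0472, g' = -0.780 → ψ₂ = 0.440
  ψ₂ = 0.440: g = -0.0013, g' = -0.741 → ψ₂ = 0.438
Converged at ψ₂ = 0.438.
  A: x = 0.378, y = 0.794
  B: x = 0.244, y = 0.127
  C: x = 0.378, y = 0.079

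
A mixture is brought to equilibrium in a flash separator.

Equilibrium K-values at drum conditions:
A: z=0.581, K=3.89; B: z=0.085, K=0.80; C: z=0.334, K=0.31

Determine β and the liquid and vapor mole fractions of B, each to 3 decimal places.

Rachford–Rice: g(β) = Σ zᵢ(Kᵢ−1)/(1+β(Kᵢ−1)) = 0.
g(0) = ΣzᵢKᵢ − 1 = 1.432 and g(1) = 1 − Σzᵢ/Kᵢ = -0.333, so a root lies in (0, 1).
Newton–Raphson from β = 0.5:
  β = 0.500: g = 0.3160, g' = -1.187 → β = 0.766
  β = 0.766: g = 0.0132, g' = -1.190 → β = 0.777
Converged at β = 0.777.
Compositions from xᵢ = zᵢ/(1+β(Kᵢ−1)), yᵢ = Kᵢxᵢ:
  A: x = 0.179, y = 0.696
  B: x = 0.101, y = 0.081
  C: x = 0.720, y = 0.223

β = 0.777, x_B = 0.101, y_B = 0.081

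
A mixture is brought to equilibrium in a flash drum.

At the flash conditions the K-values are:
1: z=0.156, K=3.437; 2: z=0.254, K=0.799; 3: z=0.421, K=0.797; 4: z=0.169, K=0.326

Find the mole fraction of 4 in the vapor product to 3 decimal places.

Iterate (Newton) starting at ψ = 0.5:
  ψ = 0.500: g = -0.1523, g' = -0.397 → ψ = 0.116
  ψ = 0.116: g = 0.0327, g' = -0.682 → ψ = 0.164
  ψ = 0.164: g = 0.0021, g' = -0.599 → ψ = 0.168
Converged at ψ = 0.168.
Compositions from xᵢ = zᵢ/(1+ψ(Kᵢ−1)), yᵢ = Kᵢxᵢ:
  1: x = 0.111, y = 0.380
  2: x = 0.263, y = 0.210
  3: x = 0.436, y = 0.347
  4: x = 0.191, y = 0.062

y_4 = 0.062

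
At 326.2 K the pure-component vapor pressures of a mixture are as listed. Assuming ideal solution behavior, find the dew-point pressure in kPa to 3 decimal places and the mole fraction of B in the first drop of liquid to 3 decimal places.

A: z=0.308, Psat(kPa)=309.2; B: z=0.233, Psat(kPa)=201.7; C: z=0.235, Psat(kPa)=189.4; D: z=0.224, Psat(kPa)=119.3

Pdew = 189.765 kPa, x_B = 0.219

At the dew point ψ → 1, so Σzᵢ/Kᵢ = 1 with Kᵢ = Pᵢˢᵃᵗ/P ⇒ 1/P = Σzᵢ/Pᵢˢᵃᵗ.
1/P = 0.308/309.2 + 0.233/201.7 + 0.235/189.4 + 0.224/119.3 = 0.005270 ⇒ P = 189.765 kPa
xᵢ = zᵢP/Pᵢˢᵃᵗ ⇒ x_B = 0.233·189.765/201.7 = 0.219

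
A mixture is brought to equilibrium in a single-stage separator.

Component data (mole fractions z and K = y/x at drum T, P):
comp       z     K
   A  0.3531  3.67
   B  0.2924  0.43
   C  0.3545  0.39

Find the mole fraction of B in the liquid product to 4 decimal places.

Newton iteration, ψ⁰ = 0.45:
  ψ = 0.4500: g = -0.09399, g' = -0.9418 → ψ = 0.3502
  ψ = 0.3502: g = 0.00398, g' = -1.0339 → ψ = 0.3541
Converged at ψ = 0.3541.
Compositions from xᵢ = zᵢ/(1+ψ(Kᵢ−1)), yᵢ = Kᵢxᵢ:
  A: x = 0.1815, y = 0.6661
  B: x = 0.3663, y = 0.1575
  C: x = 0.4522, y = 0.1763

x_B = 0.3663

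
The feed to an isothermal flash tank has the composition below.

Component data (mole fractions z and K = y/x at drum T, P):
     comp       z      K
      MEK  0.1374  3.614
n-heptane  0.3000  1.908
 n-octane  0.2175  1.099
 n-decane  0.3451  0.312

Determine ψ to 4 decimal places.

Rachford–Rice: g(ψ) = Σ zᵢ(Kᵢ−1)/(1+ψ(Kᵢ−1)) = 0.
Feasibility: ΣzᵢKᵢ = 1.4157, Σzᵢ/Kᵢ = 1.4992 — both > 1, two phases present.
Newton–Raphson from ψ = 0.5:
  ψ = 0.5000: g = 0.00161, g' = -0.6749 → ψ = 0.5024
Converged at ψ = 0.5024.

ψ = 0.5024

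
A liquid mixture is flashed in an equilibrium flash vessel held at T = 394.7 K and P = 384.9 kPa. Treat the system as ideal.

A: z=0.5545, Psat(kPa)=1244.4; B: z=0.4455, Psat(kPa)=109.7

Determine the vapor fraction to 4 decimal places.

Raoult's law: Kᵢ = Pᵢˢᵃᵗ/P = Pᵢˢᵃᵗ/384.9.
  K_A = 1244.4/384.9 = 3.233048, K_B = 109.7/384.9 = 0.285009
Iterate (Newton) starting at ψ = 0.64:
  ψ = 0.6400: g = -0.07752, g' = -1.2427 → ψ = 0.5776
  ψ = 0.5776: g = -0.00189, g' = -1.1883 → ψ = 0.5760
Converged at ψ = 0.5760.

ψ = 0.5760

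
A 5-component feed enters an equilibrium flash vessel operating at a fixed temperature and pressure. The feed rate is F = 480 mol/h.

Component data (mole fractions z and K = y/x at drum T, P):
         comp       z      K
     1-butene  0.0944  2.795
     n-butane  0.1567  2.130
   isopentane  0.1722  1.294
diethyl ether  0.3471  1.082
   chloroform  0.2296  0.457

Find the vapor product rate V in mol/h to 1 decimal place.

Material balance + equilibrium reduce to Σ zᵢ(Kᵢ−1)/(1+ψ(Kᵢ−1)) = 0.
Check two-phase: ΣzᵢKᵢ = 1.3009 > 1 and Σzᵢ/Kᵢ = 1.0636 > 1, so g(0) = 0.3009 > 0 and g(1) = -0.0636 < 0.
Newton–Raphson from ψ = 0.5:
  ψ = 0.5000: g = 0.10279, g' = -0.3072 → ψ = 0.8346
  ψ = 0.8346: g = -0.00175, g' = -0.3398 → ψ = 0.8295
  ψ = 0.8295: g = -0.00000, g' = -0.3382 → ψ = 0.8294
Converged at ψ = 0.8294.
Then V = ψ·F = 0.8294·480 = 398.1 mol/h and L = F − V = 81.9 mol/h.

V = 398.1 mol/h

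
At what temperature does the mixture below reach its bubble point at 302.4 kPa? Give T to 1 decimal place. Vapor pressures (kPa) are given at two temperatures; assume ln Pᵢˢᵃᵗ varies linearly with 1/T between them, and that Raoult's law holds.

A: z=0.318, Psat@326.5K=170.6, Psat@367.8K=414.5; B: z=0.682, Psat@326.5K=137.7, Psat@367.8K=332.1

T = 359.1 K

Bubble-point temperature: ΣzᵢPᵢˢᵃᵗ(T) = P. Interpolate ln Pᵢˢᵃᵗ = aᵢ + bᵢ/T.
  T = 326.5 K: ΣzᵢPᵢˢᵃᵗ = 148.16 kPa
  T = 367.8 K: ΣzᵢPᵢˢᵃᵗ = 358.30 kPa
  T = 347.1 K: ΣzᵢPᵢˢᵃᵗ = 236.29 kPa
  T = 357.5 K: ΣzᵢPᵢˢᵃᵗ = 293.02 kPa
  T = 362.6 K: ΣzᵢPᵢˢᵃᵗ = 324.17 kPa
  T = 360.1 K: ΣzᵢPᵢˢᵃᵗ = 308.62 kPa
Interpolating between 357.5 K and 360.1 K gives T ≈ 359.1 K.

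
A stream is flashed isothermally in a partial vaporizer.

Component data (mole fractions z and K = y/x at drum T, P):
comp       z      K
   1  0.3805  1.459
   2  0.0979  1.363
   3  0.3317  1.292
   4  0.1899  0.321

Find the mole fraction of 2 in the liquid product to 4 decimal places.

x_2 = 0.0783

Rachford–Rice: g(V/F) = Σ zᵢ(Kᵢ−1)/(1+V/F(Kᵢ−1)) = 0.
g(0) = ΣzᵢKᵢ − 1 = 0.1781 and g(1) = 1 − Σzᵢ/Kᵢ = -0.1809, so a root lies in (0, 1).
Newton–Raphson from V/F = 0.5:
  V/F = 0.5000: g = 0.06143, g' = -0.2845 → V/F = 0.7159
  V/F = 0.7159: g = -0.01114, g' = -0.4044 → V/F = 0.6884
  V/F = 0.6884: g = -0.00030, g' = -0.3828 → V/F = 0.6876
Converged at V/F = 0.6876.
Compositions from xᵢ = zᵢ/(1+V/F(Kᵢ−1)), yᵢ = Kᵢxᵢ:
  1: x = 0.2892, y = 0.4220
  2: x = 0.0783, y = 0.1068
  3: x = 0.2762, y = 0.3569
  4: x = 0.3562, y = 0.1143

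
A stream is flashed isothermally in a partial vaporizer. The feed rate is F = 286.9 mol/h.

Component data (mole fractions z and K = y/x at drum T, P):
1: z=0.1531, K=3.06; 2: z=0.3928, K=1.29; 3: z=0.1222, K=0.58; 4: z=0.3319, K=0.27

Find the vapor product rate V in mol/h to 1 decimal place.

Let ψ = V/F and solve Σ zᵢ(Kᵢ−1)/(1+ψ(Kᵢ−1)) = 0.
g(0) = ΣzᵢKᵢ − 1 = 0.1357 and g(1) = 1 − Σzᵢ/Kᵢ = -0.7945, so a root lies in (0, 1).
Iterate (Newton) starting at ψ = 0.35:
  ψ = 0.3500: g = -0.09893, g' = -0.5953 → ψ = 0.1838
  ψ = 0.1838: g = 0.00146, g' = -0.6328 → ψ = 0.1861
Converged at ψ = 0.1861.
Then V = ψ·F = 0.1861·286.9 = 53.4 mol/h and L = F − V = 233.5 mol/h.

V = 53.4 mol/h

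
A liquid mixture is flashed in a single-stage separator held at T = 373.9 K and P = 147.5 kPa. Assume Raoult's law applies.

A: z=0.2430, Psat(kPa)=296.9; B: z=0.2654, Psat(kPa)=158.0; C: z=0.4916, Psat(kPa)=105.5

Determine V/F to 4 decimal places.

V/F = 0.6154

Raoult's law: Kᵢ = Pᵢˢᵃᵗ/P = Pᵢˢᵃᵗ/147.5.
  K_A = 296.9/147.5 = 2.012881, K_B = 158.0/147.5 = 1.071186, K_C = 105.5/147.5 = 0.715254
Rachford–Rice: g(V/F) = Σ zᵢ(Kᵢ−1)/(1+V/F(Kᵢ−1)) = 0.
g(0) = ΣzᵢKᵢ − 1 = 0.1250 and g(1) = 1 − Σzᵢ/Kᵢ = -0.0558, so a root lies in (0, 1).
Newton iteration, V/F⁰ = 0.51:
  V/F = 0.5100: g = 0.01676, g' = -0.1642 → V/F = 0.6121
  V/F = 0.6121: g = 0.00051, g' = -0.1547 → V/F = 0.6154
Converged at V/F = 0.6154.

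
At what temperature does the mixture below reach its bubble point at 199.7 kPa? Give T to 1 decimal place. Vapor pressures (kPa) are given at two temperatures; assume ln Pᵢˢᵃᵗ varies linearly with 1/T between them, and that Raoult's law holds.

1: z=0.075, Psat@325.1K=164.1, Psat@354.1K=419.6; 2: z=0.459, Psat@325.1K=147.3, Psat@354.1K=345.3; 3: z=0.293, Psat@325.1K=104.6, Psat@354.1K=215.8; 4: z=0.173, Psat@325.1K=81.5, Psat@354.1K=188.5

Bubble-point temperature: ΣzᵢPᵢˢᵃᵗ(T) = P. Interpolate ln Pᵢˢᵃᵗ = aᵢ + bᵢ/T.
  T = 325.1 K: ΣzᵢPᵢˢᵃᵗ = 124.67 kPa
  T = 354.1 K: ΣzᵢPᵢˢᵃᵗ = 285.80 kPa
  T = 339.6 K: ΣzᵢPᵢˢᵃᵗ = 192.03 kPa
  T = 346.9 K: ΣzᵢPᵢˢᵃᵗ = 235.54 kPa
  T = 343.2 K: ΣzᵢPᵢˢᵃᵗ = 212.60 kPa
  T = 341.4 K: ΣzᵢPᵢˢᵃᵗ = 202.11 kPa
Interpolating between 339.6 K and 341.4 K gives T ≈ 341.0 K.

T = 341.0 K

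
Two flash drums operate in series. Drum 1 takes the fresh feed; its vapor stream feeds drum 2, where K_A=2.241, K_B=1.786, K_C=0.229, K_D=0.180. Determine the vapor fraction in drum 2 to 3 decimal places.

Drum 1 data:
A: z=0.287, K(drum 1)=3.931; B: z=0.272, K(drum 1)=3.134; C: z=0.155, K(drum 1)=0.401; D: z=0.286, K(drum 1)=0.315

Drum 1:
Newton–Raphson from ψ₁ = 0.5:
  ψ₁ = 0.500: g = 0.1915, g' = -1.119 → ψ₁ = 0.671
  ψ₁ = 0.671: g = 0.0043, g' = -1.105 → ψ₁ = 0.675
Converged at ψ₁ = 0.675.
Drum-1 compositions:
  A: x = 0.096, y = 0.379
  B: x = 0.111, y = 0.349
  C: x = 0.260, y = 0.104
  D: x = 0.532, y = 0.168
Drum-2 feed = drum-1 vapor: z₂ = (0.3788, 0.3493, 0.1043, 0.1676).
Drum 2:
Material balance + equilibrium reduce to Σ zᵢ(Kᵢ−1)/(1+ψ₂(Kᵢ−1)) = 0.
Check two-phase: ΣzᵢKᵢ = 1.527 > 1 and Σzᵢ/Kᵢ = 1.751 > 1, so g(0) = 0.527 > 0 and g(1) = -0.751 < 0.
Newton–Raphson from ψ₂ = 0.6:
  ψ₂ = 0.600: g = 0.0358, g' = -0.943 → ψ₂ = 0.638
  ψ₂ = 0.638: g = -0.0013, g' = -1.013 → ψ₂ = 0.637
Converged at ψ₂ = 0.637.
  A: x = 0.212, y = 0.474
  B: x = 0.233, y = 0.416
  C: x = 0.205, y = 0.047
  D: x = 0.351, y = 0.063

V/F (drum 2) = 0.637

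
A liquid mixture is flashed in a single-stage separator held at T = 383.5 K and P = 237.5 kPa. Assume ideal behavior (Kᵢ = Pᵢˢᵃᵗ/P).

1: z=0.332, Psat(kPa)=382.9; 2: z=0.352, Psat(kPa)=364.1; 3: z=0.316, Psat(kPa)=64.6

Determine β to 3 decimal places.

β = 0.386

Raoult's law: Kᵢ = Pᵢˢᵃᵗ/P = Pᵢˢᵃᵗ/237.5.
  K_1 = 382.9/237.5 = 1.61221, K_2 = 364.1/237.5 = 1.53305, K_3 = 64.6/237.5 = 0.27200
Rachford–Rice: g(β) = Σ zᵢ(Kᵢ−1)/(1+β(Kᵢ−1)) = 0.
Check two-phase: ΣzᵢKᵢ = 1.161 > 1 and Σzᵢ/Kᵢ = 1.597 > 1, so g(0) = 0.161 > 0 and g(1) = -0.597 < 0.
Newton–Raphson from β = 0.5:
  β = 0.500: g = -0.0579, g' = -0.549 → β = 0.395
  β = 0.395: g = -0.0040, g' = -0.479 → β = 0.386
Converged at β = 0.386.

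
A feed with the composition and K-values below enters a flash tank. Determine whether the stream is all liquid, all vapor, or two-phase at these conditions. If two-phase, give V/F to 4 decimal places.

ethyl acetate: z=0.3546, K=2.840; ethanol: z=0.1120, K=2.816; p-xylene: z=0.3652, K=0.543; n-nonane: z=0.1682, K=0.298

two-phase, V/F = 0.5645

ΣzᵢKᵢ = 1.5709; Σzᵢ/Kᵢ = 1.4016.
Both exceed 1, so a two-phase solution exists.
Let ψ = V/F and solve Σ zᵢ(Kᵢ−1)/(1+ψ(Kᵢ−1)) = 0.
Newton–Raphson from ψ = 0.5:
  ψ = 0.5000: g = 0.04816, g' = -0.7521 → ψ = 0.5640
  ψ = 0.5640: g = 0.00032, g' = -0.7449 → ψ = 0.5645
Converged at ψ = 0.5645.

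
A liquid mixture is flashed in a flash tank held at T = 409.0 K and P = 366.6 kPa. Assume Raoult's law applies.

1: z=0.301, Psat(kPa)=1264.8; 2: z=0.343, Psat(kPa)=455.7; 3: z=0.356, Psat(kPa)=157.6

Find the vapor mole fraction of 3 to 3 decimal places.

Raoult's law: Kᵢ = Pᵢˢᵃᵗ/P = Pᵢˢᵃᵗ/366.6.
  K_1 = 1264.8/366.6 = 3.45008, K_2 = 455.7/366.6 = 1.24304, K_3 = 157.6/366.6 = 0.42990
Material balance + equilibrium reduce to Σ zᵢ(Kᵢ−1)/(1+ψ(Kᵢ−1)) = 0.
Feasibility: ΣzᵢKᵢ = 1.618, Σzᵢ/Kᵢ = 1.191 — both > 1, two phases present.
Iterate (Newton) starting at ψ = 0.5:
  ψ = 0.500: g = 0.1219, g' = -0.607 → ψ = 0.701
  ψ = 0.701: g = 0.0047, g' = -0.580 → ψ = 0.709
Converged at ψ = 0.709.
Compositions from xᵢ = zᵢ/(1+ψ(Kᵢ−1)), yᵢ = Kᵢxᵢ:
  1: x = 0.110, y = 0.379
  2: x = 0.293, y = 0.364
  3: x = 0.597, y = 0.257

y_3 = 0.257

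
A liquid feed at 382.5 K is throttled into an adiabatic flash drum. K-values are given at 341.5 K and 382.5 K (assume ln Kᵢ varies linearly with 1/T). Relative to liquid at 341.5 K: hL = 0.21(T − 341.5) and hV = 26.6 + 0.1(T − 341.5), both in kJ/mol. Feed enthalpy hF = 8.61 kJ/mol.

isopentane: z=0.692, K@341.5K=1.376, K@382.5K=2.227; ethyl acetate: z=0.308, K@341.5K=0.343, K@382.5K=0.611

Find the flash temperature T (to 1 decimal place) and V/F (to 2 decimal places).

Adiabatic flash: solve Rachford–Rice at each trial T, then check hF = ψ·hV(T) + (1−ψ)·hL(T).
  T = 341.5 K: K = (1.376, 0.343), RR gives ψ = 0.234, H_out = 6.228 kJ/mol
  T = 382.5 K: K = (2.227, 0.611), RR gives ψ = 1.000, H_out = 30.700 kJ/mol
  T = 362.0 K: K = (1.775, 0.465), RR gives ψ = 0.897, H_out = 26.133 kJ/mol
  T = 351.8 K: K = (1.569, 0.402), RR gives ψ = 0.615, H_out = 17.837 kJ/mol
  T = 346.6 K: K = (1.470, 0.371), RR gives ψ = 0.445, H_out = 12.668 kJ/mol
  T = 344.1 K: K = (1.424, 0.357), RR gives ψ = 0.349, H_out = 9.739 kJ/mol
  T = 342.8 K: K = (1.400, 0.350), RR gives ψ = 0.294, H_out = 8.053 kJ/mol
Linear interpolation between T = 342.8 (H_out = 8.053) and T = 344.1 (H_out = 9.739) on hF = 8.61 gives T ≈ 343.2 K, at which ψ = 0.31.

T = 343.2 K, V/F = 0.31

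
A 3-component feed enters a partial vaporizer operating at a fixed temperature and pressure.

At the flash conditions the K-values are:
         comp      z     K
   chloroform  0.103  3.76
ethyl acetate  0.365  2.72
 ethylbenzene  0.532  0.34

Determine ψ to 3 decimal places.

ψ = 0.431

Rachford–Rice: g(ψ) = Σ zᵢ(Kᵢ−1)/(1+ψ(Kᵢ−1)) = 0.
Check two-phase: ΣzᵢKᵢ = 1.561 > 1 and Σzᵢ/Kᵢ = 1.726 > 1, so g(0) = 0.561 > 0 and g(1) = -0.726 < 0.
Newton iteration, ψ⁰ = 0.5:
  ψ = 0.500: g = -0.0671, g' = -0.967 → ψ = 0.431
Converged at ψ = 0.431.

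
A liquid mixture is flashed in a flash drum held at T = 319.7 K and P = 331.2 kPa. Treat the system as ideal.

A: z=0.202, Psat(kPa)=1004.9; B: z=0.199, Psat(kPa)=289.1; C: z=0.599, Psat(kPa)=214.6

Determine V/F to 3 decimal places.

V/F = 0.284

Raoult's law: Kᵢ = Pᵢˢᵃᵗ/P = Pᵢˢᵃᵗ/331.2.
  K_A = 1004.9/331.2 = 3.03412, K_B = 289.1/331.2 = 0.87289, K_C = 214.6/331.2 = 0.64795
Material balance + equilibrium reduce to Σ zᵢ(Kᵢ−1)/(1+V/F(Kᵢ−1)) = 0.
g(0) = ΣzᵢKᵢ − 1 = 0.175 and g(1) = 1 − Σzᵢ/Kᵢ = -0.219, so a root lies in (0, 1).
Iterate (Newton) starting at V/F = 0.5:
  V/F = 0.500: g = -0.0792, g' = -0.318 → V/F = 0.251
  V/F = 0.251: g = 0.0145, g' = -0.459 → V/F = 0.283
  V/F = 0.283: g = 0.0004, g' = -0.432 → V/F = 0.284
Converged at V/F = 0.284.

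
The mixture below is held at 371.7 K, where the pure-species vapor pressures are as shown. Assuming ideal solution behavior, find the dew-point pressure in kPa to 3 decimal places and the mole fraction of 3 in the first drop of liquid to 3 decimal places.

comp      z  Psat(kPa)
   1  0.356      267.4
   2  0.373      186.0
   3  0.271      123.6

At the dew point ψ → 1, so Σzᵢ/Kᵢ = 1 with Kᵢ = Pᵢˢᵃᵗ/P ⇒ 1/P = Σzᵢ/Pᵢˢᵃᵗ.
1/P = 0.356/267.4 + 0.373/186.0 + 0.271/123.6 = 0.005529 ⇒ P = 180.856 kPa
xᵢ = zᵢP/Pᵢˢᵃᵗ ⇒ x_3 = 0.271·180.856/123.6 = 0.397

Pdew = 180.856 kPa, x_3 = 0.397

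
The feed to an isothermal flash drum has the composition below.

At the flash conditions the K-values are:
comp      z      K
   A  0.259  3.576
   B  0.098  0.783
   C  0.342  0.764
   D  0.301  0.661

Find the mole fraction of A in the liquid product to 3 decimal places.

Iterate (Newton) starting at V/F = 0.5:
  V/F = 0.500: g = 0.0534, g' = -0.409 → V/F = 0.631
  V/F = 0.631: g = 0.0050, g' = -0.338 → V/F = 0.645
Converged at V/F = 0.645.
Compositions from xᵢ = zᵢ/(1+V/F(Kᵢ−1)), yᵢ = Kᵢxᵢ:
  A: x = 0.097, y = 0.348
  B: x = 0.114, y = 0.089
  C: x = 0.403, y = 0.308
  D: x = 0.385, y = 0.255

x_A = 0.097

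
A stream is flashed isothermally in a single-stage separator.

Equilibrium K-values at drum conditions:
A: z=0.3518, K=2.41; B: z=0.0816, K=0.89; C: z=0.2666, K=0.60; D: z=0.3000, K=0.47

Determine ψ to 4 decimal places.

ψ = 0.3572

Rachford–Rice: g(ψ) = Σ zᵢ(Kᵢ−1)/(1+ψ(Kᵢ−1)) = 0.
g(0) = ΣzᵢKᵢ − 1 = 0.2214 and g(1) = 1 − Σzᵢ/Kᵢ = -0.3203, so a root lies in (0, 1).
Iterate (Newton) starting at ψ = 0.62:
  ψ = 0.6200: g = -0.12359, g' = -0.4626 → ψ = 0.3528
  ψ = 0.3528: g = 0.00217, g' = -0.4983 → ψ = 0.3572
Converged at ψ = 0.3572.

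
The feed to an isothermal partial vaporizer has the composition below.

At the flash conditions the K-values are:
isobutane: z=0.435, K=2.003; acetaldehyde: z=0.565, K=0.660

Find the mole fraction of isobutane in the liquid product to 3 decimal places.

x_isobutane = 0.253

Material balance + equilibrium reduce to Σ zᵢ(Kᵢ−1)/(1+ψ(Kᵢ−1)) = 0.
Check two-phase: ΣzᵢKᵢ = 1.244 > 1 and Σzᵢ/Kᵢ = 1.073 > 1, so g(0) = 0.244 > 0 and g(1) = -0.073 < 0.
Iterate (Newton) starting at ψ = 0.5:
  ψ = 0.500: g = 0.0591, g' = -0.289 → ψ = 0.705
  ψ = 0.705: g = 0.0030, g' = -0.263 → ψ = 0.716
Converged at ψ = 0.716.
Compositions from xᵢ = zᵢ/(1+ψ(Kᵢ−1)), yᵢ = Kᵢxᵢ:
  isobutane: x = 0.253, y = 0.507
  acetaldehyde: x = 0.747, y = 0.493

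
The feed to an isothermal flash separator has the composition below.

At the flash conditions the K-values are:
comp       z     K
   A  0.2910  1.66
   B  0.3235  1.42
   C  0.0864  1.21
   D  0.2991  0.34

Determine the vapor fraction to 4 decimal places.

Rachford–Rice: g(ψ) = Σ zᵢ(Kᵢ−1)/(1+ψ(Kᵢ−1)) = 0.
g(0) = ΣzᵢKᵢ − 1 = 0.1487 and g(1) = 1 − Σzᵢ/Kᵢ = -0.3542, so a root lies in (0, 1).
Iterate (Newton) starting at ψ = 0.5:
  ψ = 0.5000: g = -0.02152, g' = -0.4040 → ψ = 0.4467
  ψ = 0.4467: g = -0.00063, g' = -0.3813 → ψ = 0.4451
Converged at ψ = 0.4451.

ψ = 0.4451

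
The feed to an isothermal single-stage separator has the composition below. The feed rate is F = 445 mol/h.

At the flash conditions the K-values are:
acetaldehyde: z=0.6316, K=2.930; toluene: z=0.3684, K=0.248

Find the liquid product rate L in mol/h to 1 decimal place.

Material balance + equilibrium reduce to Σ zᵢ(Kᵢ−1)/(1+V/F(Kᵢ−1)) = 0.
g(0) = ΣzᵢKᵢ − 1 = 0.9420 and g(1) = 1 − Σzᵢ/Kᵢ = -0.7010, so a root lies in (0, 1).
Iterate (Newton) starting at V/F = 0.47:
  V/F = 0.4700: g = 0.21071, g' = -1.1452 → V/F = 0.6540
  V/F = 0.6540: g = -0.00628, g' = -1.2664 → V/F = 0.6490
Converged at V/F = 0.6490.
Then V = V/F·F = 0.6490·445 = 288.8 mol/h and L = F − V = 156.2 mol/h.

L = 156.2 mol/h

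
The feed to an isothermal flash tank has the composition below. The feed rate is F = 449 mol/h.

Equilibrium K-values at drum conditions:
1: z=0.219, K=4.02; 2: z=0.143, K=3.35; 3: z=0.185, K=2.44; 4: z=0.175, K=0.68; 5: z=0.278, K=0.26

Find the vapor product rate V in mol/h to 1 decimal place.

Let β = V/F and solve Σ zᵢ(Kᵢ−1)/(1+β(Kᵢ−1)) = 0.
Check two-phase: ΣzᵢKᵢ = 2.002 > 1 and Σzᵢ/Kᵢ = 1.500 > 1, so g(0) = 1.002 > 0 and g(1) = -0.500 < 0.
Newton–Raphson from β = 0.3:
  β = 0.300: g = 0.4038, g' = -1.282 → β = 0.615
  β = 0.615: g = 0.0630, g' = -1.025 → β = 0.676
  β = 0.676: g = -0.0012, g' = -1.071 → β = 0.675
Converged at β = 0.675.
Then V = β·F = 0.6752·449 = 303.2 mol/h and L = F − V = 145.8 mol/h.

V = 303.2 mol/h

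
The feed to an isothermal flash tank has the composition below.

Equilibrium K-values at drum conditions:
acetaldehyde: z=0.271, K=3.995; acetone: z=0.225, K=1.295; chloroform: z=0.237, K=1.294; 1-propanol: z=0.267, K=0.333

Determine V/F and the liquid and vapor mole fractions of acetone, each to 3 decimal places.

Newton iteration, V/F⁰ = 0.5:
  V/F = 0.500: g = 0.1764, g' = -0.688 → V/F = 0.757
Converged at V/F = 0.757.
Compositions from xᵢ = zᵢ/(1+V/F(Kᵢ−1)), yᵢ = Kᵢxᵢ:
  acetaldehyde: x = 0.083, y = 0.331
  acetone: x = 0.184, y = 0.238
  chloroform: x = 0.194, y = 0.251
  1-propanol: x = 0.539, y = 0.180

V/F = 0.757, x_acetone = 0.184, y_acetone = 0.238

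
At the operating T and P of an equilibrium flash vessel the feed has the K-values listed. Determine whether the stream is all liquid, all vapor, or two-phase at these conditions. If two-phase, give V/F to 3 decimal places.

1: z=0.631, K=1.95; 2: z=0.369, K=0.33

two-phase, V/F = 0.553

ΣzᵢKᵢ = 1.352; Σzᵢ/Kᵢ = 1.442.
Both exceed 1, so a two-phase solution exists.
Rachford–Rice: g(ψ) = Σ zᵢ(Kᵢ−1)/(1+ψ(Kᵢ−1)) = 0.
Newton–Raphson from ψ = 0.5:
  ψ = 0.500: g = 0.0346, g' = -0.636 → ψ = 0.554
  ψ = 0.554: g = -0.0007, g' = -0.664 → ψ = 0.553
Converged at ψ = 0.553.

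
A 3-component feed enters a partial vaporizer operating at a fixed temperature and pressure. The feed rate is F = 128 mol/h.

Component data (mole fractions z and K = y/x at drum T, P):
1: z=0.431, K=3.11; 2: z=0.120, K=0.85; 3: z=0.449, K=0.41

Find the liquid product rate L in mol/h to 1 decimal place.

Material balance + equilibrium reduce to Σ zᵢ(Kᵢ−1)/(1+ψ(Kᵢ−1)) = 0.
g(0) = ΣzᵢKᵢ − 1 = 0.626 and g(1) = 1 − Σzᵢ/Kᵢ = -0.375, so a root lies in (0, 1).
Newton–Raphson from ψ = 0.5:
  ψ = 0.500: g = 0.0473, g' = -0.772 → ψ = 0.561
  ψ = 0.561: g = 0.0006, g' = -0.755 → ψ = 0.562
Converged at ψ = 0.562.
Then V = ψ·F = 0.5621·128 = 71.9 mol/h and L = F − V = 56.1 mol/h.

L = 56.1 mol/h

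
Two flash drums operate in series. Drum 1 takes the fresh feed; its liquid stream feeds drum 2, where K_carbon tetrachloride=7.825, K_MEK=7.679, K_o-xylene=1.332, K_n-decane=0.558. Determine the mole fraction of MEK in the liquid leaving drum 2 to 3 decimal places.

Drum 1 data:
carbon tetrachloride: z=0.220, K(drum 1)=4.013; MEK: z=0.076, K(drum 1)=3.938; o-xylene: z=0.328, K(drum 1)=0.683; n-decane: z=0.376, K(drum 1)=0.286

x_MEK (drum 2) = 0.008

Drum 1:
Let ψ₁ = V/F and solve Σ zᵢ(Kᵢ−1)/(1+ψ₁(Kᵢ−1)) = 0.
Feasibility: ΣzᵢKᵢ = 1.514, Σzᵢ/Kᵢ = 1.869 — both > 1, two phases present.
Iterate (Newton) starting at ψ₁ = 0.32:
  ψ₁ = 0.320: g = -0.0111, g' = -1.055 → ψ₁ = 0.309
  ψ₁ = 0.309: g = 0.0001, g' = -1.071 → ψ₁ = 0.310
Converged at ψ₁ = 0.310.
Drum-1 compositions:
  carbon tetrachloride: x = 0.114, y = 0.457
  MEK: x = 0.040, y = 0.157
  o-xylene: x = 0.364, y = 0.248
  n-decane: x = 0.483, y = 0.138
Drum-2 feed = drum-1 liquid: z₂ = (0.1138, 0.0398, 0.3637, 0.4827).
Drum 2:
Let ψ₂ = V/F and solve Σ zᵢ(Kᵢ−1)/(1+ψ₂(Kᵢ−1)) = 0.
g(0) = ΣzᵢKᵢ − 1 = 0.950 and g(1) = 1 − Σzᵢ/Kᵢ = -0.158, so a root lies in (0, 1).
Newton–Raphson from ψ₂ = 0.6:
  ψ₂ = 0.600: g = 0.0159, g' = -0.478 → ψ₂ = 0.633
  ψ₂ = 0.633: g = 0.0003, g' = -0.461 → ψ₂ = 0.634
Converged at ψ₂ = 0.634.
  carbon tetrachloride: x = 0.021, y = 0.167
  MEK: x = 0.008, y = 0.058
  o-xylene: x = 0.300, y = 0.400
  n-decane: x = 0.671, y = 0.374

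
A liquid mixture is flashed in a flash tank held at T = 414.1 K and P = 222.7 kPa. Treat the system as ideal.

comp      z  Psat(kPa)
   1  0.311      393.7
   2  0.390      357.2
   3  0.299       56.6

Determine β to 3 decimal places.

β = 0.496

Raoult's law: Kᵢ = Pᵢˢᵃᵗ/P = Pᵢˢᵃᵗ/222.7.
  K_1 = 393.7/222.7 = 1.76785, K_2 = 357.2/222.7 = 1.60395, K_3 = 56.6/222.7 = 0.25415
Iterate (Newton) starting at β = 0.41:
  β = 0.410: g = 0.0492, g' = -0.543 → β = 0.501
  β = 0.501: g = -0.0025, g' = -0.603 → β = 0.496
Converged at β = 0.496.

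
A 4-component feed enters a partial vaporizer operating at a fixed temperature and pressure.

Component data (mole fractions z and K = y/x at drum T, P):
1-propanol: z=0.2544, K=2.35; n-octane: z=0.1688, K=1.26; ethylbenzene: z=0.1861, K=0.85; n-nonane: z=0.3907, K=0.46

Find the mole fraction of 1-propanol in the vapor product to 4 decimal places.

Newton iteration, ψ⁰ = 0.52:
  ψ = 0.5200: g = -0.08318, g' = -0.3941 → ψ = 0.3089
  ψ = 0.3089: g = 0.00049, g' = -0.4094 → ψ = 0.3101
Converged at ψ = 0.3101.
Compositions from xᵢ = zᵢ/(1+ψ(Kᵢ−1)), yᵢ = Kᵢxᵢ:
  1-propanol: x = 0.1793, y = 0.4214
  n-octane: x = 0.1562, y = 0.1968
  ethylbenzene: x = 0.1952, y = 0.1659
  n-nonane: x = 0.4693, y = 0.2159

y_1-propanol = 0.4214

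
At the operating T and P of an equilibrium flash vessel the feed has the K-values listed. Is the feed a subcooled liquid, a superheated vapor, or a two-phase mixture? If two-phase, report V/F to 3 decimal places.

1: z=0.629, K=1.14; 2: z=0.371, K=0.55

ΣzᵢKᵢ = 0.921; Σzᵢ/Kᵢ = 1.226.
Since ΣzᵢKᵢ < 1 the mixture is below its bubble point — single liquid phase.

subcooled liquid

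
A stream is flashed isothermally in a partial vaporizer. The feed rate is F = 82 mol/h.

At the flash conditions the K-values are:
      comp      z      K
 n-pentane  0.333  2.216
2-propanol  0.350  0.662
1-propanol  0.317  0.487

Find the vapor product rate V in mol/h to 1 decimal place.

Rachford–Rice: g(V/F) = Σ zᵢ(Kᵢ−1)/(1+V/F(Kᵢ−1)) = 0.
g(0) = ΣzᵢKᵢ − 1 = 0.124 and g(1) = 1 − Σzᵢ/Kᵢ = -0.330, so a root lies in (0, 1).
Newton–Raphson from V/F = 0.5:
  V/F = 0.500: g = -0.1093, g' = -0.399 → V/F = 0.226
  V/F = 0.226: g = 0.0055, g' = -0.456 → V/F = 0.238
Converged at V/F = 0.238.
Then V = V/F·F = 0.2383·82 = 19.5 mol/h and L = F − V = 62.5 mol/h.

V = 19.5 mol/h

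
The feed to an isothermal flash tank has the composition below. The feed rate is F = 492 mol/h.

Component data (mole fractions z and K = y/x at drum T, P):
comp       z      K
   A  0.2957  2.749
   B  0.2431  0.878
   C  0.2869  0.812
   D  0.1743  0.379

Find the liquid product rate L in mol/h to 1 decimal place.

L = 212.6 mol/h

Newton–Raphson from ψ = 0.32:
  ψ = 0.3200: g = 0.10826, g' = -0.4919 → ψ = 0.5401
  ψ = 0.5401: g = 0.01132, g' = -0.4081 → ψ = 0.5678
  ψ = 0.5678: g = 0.00005, g' = -0.4050 → ψ = 0.5679
Converged at ψ = 0.5679.
Then V = ψ·F = 0.5679·492 = 279.4 mol/h and L = F − V = 212.6 mol/h.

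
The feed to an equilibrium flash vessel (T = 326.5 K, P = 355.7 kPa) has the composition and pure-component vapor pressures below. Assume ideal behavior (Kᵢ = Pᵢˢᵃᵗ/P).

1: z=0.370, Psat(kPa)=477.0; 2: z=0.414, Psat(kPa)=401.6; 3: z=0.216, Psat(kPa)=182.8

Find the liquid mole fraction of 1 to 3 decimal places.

Raoult's law: Kᵢ = Pᵢˢᵃᵗ/P = Pᵢˢᵃᵗ/355.7.
  K_1 = 477.0/355.7 = 1.34102, K_2 = 401.6/355.7 = 1.12904, K_3 = 182.8/355.7 = 0.51392
Rachford–Rice: g(β) = Σ zᵢ(Kᵢ−1)/(1+β(Kᵢ−1)) = 0.
g(0) = ΣzᵢKᵢ − 1 = 0.075 and g(1) = 1 − Σzᵢ/Kᵢ = -0.063, so a root lies in (0, 1).
Newton–Raphson from β = 0.54:
  β = 0.540: g = 0.0141, g' = -0.131 → β = 0.648
  β = 0.648: g = -0.0007, g' = -0.144 → β = 0.644
Converged at β = 0.644.
Compositions from xᵢ = zᵢ/(1+β(Kᵢ−1)), yᵢ = Kᵢxᵢ:
  1: x = 0.303, y = 0.407
  2: x = 0.382, y = 0.432
  3: x = 0.314, y = 0.162

x_1 = 0.303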